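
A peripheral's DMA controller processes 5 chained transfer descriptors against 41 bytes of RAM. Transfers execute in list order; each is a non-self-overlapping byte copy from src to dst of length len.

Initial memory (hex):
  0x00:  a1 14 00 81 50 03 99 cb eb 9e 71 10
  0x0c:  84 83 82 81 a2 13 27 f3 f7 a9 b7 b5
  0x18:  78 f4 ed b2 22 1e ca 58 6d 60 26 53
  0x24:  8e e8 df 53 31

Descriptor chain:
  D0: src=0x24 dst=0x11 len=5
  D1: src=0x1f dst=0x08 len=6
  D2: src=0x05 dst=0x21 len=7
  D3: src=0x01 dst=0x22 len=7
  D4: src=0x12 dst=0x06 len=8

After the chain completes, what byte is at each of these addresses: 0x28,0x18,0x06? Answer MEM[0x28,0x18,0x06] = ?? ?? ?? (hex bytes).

  after D0: wrote 5B at 0x11 = 8ee8df5331
  after D1: wrote 6B at 0x08 = 586d6026538e
  after D2: wrote 7B at 0x21 = 0399cb586d6026
  after D3: wrote 7B at 0x22 = 140081500399cb
  after D4: wrote 8B at 0x06 = e8df5331b7b578f4
query mem[0x28]=0xcb, mem[0x18]=0x78, mem[0x06]=0xe8

MEM[0x28,0x18,0x06] = cb 78 e8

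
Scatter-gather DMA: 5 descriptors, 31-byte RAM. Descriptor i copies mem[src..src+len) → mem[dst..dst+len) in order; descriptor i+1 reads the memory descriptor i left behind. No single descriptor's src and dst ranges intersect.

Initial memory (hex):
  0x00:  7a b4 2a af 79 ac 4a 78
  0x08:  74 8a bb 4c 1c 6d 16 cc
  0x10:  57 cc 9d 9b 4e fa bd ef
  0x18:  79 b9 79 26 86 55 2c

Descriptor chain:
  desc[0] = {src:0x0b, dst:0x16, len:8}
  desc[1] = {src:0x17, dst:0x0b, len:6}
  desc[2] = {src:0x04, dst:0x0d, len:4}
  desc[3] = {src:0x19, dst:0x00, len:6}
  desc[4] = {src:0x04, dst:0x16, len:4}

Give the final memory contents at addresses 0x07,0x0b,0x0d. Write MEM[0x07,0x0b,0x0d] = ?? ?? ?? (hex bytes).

MEM[0x07,0x0b,0x0d] = 78 1c 79

[0] 0x0b->0x16 len=8 : 4c 1c 6d 16 cc 57 cc 9d
[1] 0x17->0x0b len=6 : 1c 6d 16 cc 57 cc
[2] 0x04->0x0d len=4 : 79 ac 4a 78
[3] 0x19->0x00 len=6 : 16 cc 57 cc 9d 2c
[4] 0x04->0x16 len=4 : 9d 2c 4a 78
query mem[0x07]=0x78, mem[0x0b]=0x1c, mem[0x0d]=0x79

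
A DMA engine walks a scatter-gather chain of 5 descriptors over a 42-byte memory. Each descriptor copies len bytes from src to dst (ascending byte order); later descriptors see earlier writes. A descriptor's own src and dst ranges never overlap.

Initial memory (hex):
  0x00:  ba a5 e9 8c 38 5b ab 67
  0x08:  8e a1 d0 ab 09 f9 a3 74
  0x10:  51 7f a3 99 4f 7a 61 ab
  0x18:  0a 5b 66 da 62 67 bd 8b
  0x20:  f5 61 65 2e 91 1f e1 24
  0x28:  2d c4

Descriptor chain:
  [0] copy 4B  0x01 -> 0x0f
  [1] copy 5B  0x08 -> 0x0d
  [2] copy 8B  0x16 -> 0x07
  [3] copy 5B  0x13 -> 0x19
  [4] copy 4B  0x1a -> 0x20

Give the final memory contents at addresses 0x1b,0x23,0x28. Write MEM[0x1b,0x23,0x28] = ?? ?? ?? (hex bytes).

[0] 0x01->0x0f len=4 : a5 e9 8c 38
[1] 0x08->0x0d len=5 : 8e a1 d0 ab 09
[2] 0x16->0x07 len=8 : 61 ab 0a 5b 66 da 62 67
[3] 0x13->0x19 len=5 : 99 4f 7a 61 ab
[4] 0x1a->0x20 len=4 : 4f 7a 61 ab
query mem[0x1b]=0x7a, mem[0x23]=0xab, mem[0x28]=0x2d

MEM[0x1b,0x23,0x28] = 7a ab 2d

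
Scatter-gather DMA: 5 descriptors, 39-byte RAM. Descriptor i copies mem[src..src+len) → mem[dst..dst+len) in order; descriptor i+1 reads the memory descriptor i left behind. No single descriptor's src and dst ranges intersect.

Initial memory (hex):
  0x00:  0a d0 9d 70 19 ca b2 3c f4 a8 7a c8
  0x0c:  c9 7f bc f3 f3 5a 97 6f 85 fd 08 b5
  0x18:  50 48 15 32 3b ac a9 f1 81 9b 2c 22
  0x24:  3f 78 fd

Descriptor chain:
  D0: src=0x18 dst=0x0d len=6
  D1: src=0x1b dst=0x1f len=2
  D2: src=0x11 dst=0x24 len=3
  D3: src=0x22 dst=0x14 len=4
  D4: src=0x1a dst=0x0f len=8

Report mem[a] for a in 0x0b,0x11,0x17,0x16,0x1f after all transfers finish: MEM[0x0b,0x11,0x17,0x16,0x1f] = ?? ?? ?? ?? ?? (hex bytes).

MEM[0x0b,0x11,0x17,0x16,0x1f] = c8 3b ac 9b 32

#0 dst[0x0d+6] := {0x50,0x48,0x15,0x32,0x3b,0xac}
#1 dst[0x1f+2] := {0x32,0x3b}
#2 dst[0x24+3] := {0x3b,0xac,0x6f}
#3 dst[0x14+4] := {0x2c,0x22,0x3b,0xac}
#4 dst[0x0f+8] := {0x15,0x32,0x3b,0xac,0xa9,0x32,0x3b,0x9b}
query mem[0x0b]=0xc8, mem[0x11]=0x3b, mem[0x17]=0xac, mem[0x16]=0x9b, mem[0x1f]=0x32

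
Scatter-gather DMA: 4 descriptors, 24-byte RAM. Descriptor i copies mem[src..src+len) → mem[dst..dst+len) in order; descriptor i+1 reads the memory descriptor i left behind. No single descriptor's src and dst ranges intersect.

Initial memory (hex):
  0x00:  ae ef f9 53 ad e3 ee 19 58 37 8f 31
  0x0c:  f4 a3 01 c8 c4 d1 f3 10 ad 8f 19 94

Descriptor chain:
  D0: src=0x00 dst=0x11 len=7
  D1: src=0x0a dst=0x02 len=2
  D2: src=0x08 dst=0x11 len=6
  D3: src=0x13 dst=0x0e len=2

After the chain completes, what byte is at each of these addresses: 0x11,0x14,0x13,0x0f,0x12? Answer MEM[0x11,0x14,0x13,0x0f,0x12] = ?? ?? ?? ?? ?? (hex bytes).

MEM[0x11,0x14,0x13,0x0f,0x12] = 58 31 8f 31 37

[0] 0x00->0x11 len=7 : ae ef f9 53 ad e3 ee
[1] 0x0a->0x02 len=2 : 8f 31
[2] 0x08->0x11 len=6 : 58 37 8f 31 f4 a3
[3] 0x13->0x0e len=2 : 8f 31
query mem[0x11]=0x58, mem[0x14]=0x31, mem[0x13]=0x8f, mem[0x0f]=0x31, mem[0x12]=0x37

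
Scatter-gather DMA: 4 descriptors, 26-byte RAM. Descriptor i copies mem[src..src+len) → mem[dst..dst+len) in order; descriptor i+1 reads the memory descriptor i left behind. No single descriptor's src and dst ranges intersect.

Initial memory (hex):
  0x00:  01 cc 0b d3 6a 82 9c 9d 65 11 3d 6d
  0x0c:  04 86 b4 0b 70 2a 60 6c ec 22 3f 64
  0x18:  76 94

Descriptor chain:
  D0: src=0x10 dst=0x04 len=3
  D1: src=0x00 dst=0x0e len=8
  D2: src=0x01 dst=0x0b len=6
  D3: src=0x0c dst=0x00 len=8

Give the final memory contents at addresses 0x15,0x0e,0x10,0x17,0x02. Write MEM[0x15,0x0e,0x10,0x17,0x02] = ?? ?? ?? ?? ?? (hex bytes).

MEM[0x15,0x0e,0x10,0x17,0x02] = 9d 70 60 64 70

#0 dst[0x04+3] := {0x70,0x2a,0x60}
#1 dst[0x0e+8] := {0x01,0xcc,0x0b,0xd3,0x70,0x2a,0x60,0x9d}
#2 dst[0x0b+6] := {0xcc,0x0b,0xd3,0x70,0x2a,0x60}
#3 dst[0x00+8] := {0x0b,0xd3,0x70,0x2a,0x60,0xd3,0x70,0x2a}
query mem[0x15]=0x9d, mem[0x0e]=0x70, mem[0x10]=0x60, mem[0x17]=0x64, mem[0x02]=0x70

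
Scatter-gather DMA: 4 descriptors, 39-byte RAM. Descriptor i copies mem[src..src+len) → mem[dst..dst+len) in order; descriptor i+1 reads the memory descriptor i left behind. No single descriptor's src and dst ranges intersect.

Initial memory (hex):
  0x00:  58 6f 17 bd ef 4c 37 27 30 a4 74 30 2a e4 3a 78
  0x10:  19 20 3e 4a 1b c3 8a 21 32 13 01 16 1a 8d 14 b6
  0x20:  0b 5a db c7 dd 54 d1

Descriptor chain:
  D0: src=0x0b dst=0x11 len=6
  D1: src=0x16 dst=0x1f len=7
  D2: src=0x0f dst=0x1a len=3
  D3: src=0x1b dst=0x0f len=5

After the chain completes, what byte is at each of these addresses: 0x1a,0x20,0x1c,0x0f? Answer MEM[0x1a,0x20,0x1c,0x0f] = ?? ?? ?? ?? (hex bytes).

  after D0: wrote 6B at 0x11 = 302ae43a7819
  after D1: wrote 7B at 0x1f = 1921321301161a
  after D2: wrote 3B at 0x1a = 781930
  after D3: wrote 5B at 0x0f = 19308d1419
query mem[0x1a]=0x78, mem[0x20]=0x21, mem[0x1c]=0x30, mem[0x0f]=0x19

MEM[0x1a,0x20,0x1c,0x0f] = 78 21 30 19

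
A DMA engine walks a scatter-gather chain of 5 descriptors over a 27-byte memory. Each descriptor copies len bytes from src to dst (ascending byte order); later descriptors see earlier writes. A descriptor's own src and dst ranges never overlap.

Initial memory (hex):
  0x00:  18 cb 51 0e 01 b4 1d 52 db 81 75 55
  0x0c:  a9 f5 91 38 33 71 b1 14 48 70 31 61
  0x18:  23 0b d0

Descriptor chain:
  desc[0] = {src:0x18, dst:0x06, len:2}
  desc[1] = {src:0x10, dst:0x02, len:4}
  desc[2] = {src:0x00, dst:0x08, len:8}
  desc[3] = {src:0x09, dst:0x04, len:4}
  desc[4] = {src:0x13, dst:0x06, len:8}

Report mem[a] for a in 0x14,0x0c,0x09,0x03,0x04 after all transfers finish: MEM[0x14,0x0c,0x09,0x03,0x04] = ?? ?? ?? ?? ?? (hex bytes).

MEM[0x14,0x0c,0x09,0x03,0x04] = 48 0b 31 71 cb

D0: mem[0x06..0x07] <- [23 0b]
D1: mem[0x02..0x05] <- [33 71 b1 14]
D2: mem[0x08..0x0f] <- [18 cb 33 71 b1 14 23 0b]
D3: mem[0x04..0x07] <- [cb 33 71 b1]
D4: mem[0x06..0x0d] <- [14 48 70 31 61 23 0b d0]
query mem[0x14]=0x48, mem[0x0c]=0x0b, mem[0x09]=0x31, mem[0x03]=0x71, mem[0x04]=0xcb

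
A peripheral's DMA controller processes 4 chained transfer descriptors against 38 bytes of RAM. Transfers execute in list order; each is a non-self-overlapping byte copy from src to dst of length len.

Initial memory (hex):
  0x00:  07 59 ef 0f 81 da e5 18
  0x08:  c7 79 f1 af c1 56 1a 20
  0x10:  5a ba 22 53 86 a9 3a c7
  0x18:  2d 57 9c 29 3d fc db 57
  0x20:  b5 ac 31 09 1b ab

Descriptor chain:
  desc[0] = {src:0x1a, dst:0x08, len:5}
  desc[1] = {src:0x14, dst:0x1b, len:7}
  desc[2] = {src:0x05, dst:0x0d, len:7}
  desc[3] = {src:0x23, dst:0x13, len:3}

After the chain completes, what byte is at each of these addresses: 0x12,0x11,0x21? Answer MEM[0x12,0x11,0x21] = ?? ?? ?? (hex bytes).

  after D0: wrote 5B at 0x08 = 9c293dfcdb
  after D1: wrote 7B at 0x1b = 86a93ac72d579c
  after D2: wrote 7B at 0x0d = dae5189c293dfc
  after D3: wrote 3B at 0x13 = 091bab
query mem[0x12]=0x3d, mem[0x11]=0x29, mem[0x21]=0x9c

MEM[0x12,0x11,0x21] = 3d 29 9c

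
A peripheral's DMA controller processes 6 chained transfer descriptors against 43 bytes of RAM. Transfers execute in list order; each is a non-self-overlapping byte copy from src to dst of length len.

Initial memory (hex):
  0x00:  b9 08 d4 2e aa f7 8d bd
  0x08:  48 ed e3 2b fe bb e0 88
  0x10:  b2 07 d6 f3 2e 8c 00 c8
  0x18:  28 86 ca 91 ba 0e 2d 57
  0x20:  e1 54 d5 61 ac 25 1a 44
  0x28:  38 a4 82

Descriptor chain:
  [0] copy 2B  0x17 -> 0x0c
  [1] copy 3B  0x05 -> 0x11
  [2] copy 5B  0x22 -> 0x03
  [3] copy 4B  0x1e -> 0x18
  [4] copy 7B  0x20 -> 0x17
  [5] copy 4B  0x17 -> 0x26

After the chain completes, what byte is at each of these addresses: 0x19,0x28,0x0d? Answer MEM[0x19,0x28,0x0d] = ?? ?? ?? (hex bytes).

  after D0: wrote 2B at 0x0c = c828
  after D1: wrote 3B at 0x11 = f78dbd
  after D2: wrote 5B at 0x03 = d561ac251a
  after D3: wrote 4B at 0x18 = 2d57e154
  after D4: wrote 7B at 0x17 = e154d561ac251a
  after D5: wrote 4B at 0x26 = e154d561
query mem[0x19]=0xd5, mem[0x28]=0xd5, mem[0x0d]=0x28

MEM[0x19,0x28,0x0d] = d5 d5 28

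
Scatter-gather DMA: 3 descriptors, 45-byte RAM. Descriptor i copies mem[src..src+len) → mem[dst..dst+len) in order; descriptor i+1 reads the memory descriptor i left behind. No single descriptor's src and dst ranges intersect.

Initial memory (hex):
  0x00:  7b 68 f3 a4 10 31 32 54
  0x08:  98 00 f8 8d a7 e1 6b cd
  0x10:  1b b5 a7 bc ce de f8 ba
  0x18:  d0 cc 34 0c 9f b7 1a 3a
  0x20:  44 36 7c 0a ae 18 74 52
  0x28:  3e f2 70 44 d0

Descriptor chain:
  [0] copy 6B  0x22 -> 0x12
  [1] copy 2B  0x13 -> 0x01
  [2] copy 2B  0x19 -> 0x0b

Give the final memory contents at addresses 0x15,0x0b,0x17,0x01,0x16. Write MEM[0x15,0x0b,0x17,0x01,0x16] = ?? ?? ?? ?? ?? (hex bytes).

D0: mem[0x12..0x17] <- [7c 0a ae 18 74 52]
D1: mem[0x01..0x02] <- [0a ae]
D2: mem[0x0b..0x0c] <- [cc 34]
query mem[0x15]=0x18, mem[0x0b]=0xcc, mem[0x17]=0x52, mem[0x01]=0x0a, mem[0x16]=0x74

MEM[0x15,0x0b,0x17,0x01,0x16] = 18 cc 52 0a 74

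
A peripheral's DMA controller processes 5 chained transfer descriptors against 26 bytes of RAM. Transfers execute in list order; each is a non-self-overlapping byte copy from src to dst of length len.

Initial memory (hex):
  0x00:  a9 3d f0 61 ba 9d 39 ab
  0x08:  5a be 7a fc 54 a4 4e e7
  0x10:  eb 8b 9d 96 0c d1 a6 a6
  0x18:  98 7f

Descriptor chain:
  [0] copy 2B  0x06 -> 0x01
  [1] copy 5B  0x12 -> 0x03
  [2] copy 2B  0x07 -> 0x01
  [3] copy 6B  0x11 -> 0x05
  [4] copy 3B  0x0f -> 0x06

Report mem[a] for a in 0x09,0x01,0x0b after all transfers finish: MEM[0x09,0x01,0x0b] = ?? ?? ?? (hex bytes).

MEM[0x09,0x01,0x0b] = d1 a6 fc

[0] 0x06->0x01 len=2 : 39 ab
[1] 0x12->0x03 len=5 : 9d 96 0c d1 a6
[2] 0x07->0x01 len=2 : a6 5a
[3] 0x11->0x05 len=6 : 8b 9d 96 0c d1 a6
[4] 0x0f->0x06 len=3 : e7 eb 8b
query mem[0x09]=0xd1, mem[0x01]=0xa6, mem[0x0b]=0xfc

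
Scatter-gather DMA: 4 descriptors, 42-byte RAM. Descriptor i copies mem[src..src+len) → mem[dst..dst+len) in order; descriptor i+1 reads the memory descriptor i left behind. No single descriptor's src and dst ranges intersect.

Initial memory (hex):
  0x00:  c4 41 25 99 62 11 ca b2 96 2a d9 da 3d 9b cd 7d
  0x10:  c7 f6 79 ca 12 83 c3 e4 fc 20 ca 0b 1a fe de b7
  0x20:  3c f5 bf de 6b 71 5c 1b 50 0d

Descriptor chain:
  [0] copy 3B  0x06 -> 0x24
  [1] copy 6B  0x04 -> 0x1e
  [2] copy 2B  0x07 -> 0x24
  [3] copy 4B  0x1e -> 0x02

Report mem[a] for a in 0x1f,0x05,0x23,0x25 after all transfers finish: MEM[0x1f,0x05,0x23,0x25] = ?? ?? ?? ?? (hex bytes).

MEM[0x1f,0x05,0x23,0x25] = 11 b2 2a 96

  after D0: wrote 3B at 0x24 = cab296
  after D1: wrote 6B at 0x1e = 6211cab2962a
  after D2: wrote 2B at 0x24 = b296
  after D3: wrote 4B at 0x02 = 6211cab2
query mem[0x1f]=0x11, mem[0x05]=0xb2, mem[0x23]=0x2a, mem[0x25]=0x96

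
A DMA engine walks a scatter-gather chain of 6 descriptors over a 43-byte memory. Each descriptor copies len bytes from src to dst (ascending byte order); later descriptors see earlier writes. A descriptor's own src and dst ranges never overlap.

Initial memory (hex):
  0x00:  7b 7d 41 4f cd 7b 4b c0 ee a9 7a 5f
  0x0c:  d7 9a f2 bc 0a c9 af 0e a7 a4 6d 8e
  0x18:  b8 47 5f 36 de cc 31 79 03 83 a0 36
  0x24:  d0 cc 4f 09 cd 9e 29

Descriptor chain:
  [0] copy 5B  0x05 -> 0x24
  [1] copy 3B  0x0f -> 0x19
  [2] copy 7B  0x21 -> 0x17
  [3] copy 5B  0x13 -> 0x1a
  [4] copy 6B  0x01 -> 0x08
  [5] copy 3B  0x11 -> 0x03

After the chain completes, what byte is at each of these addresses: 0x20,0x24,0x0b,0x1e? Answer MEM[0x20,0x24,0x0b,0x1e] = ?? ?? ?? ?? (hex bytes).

MEM[0x20,0x24,0x0b,0x1e] = 03 7b cd 83

[0] 0x05->0x24 len=5 : 7b 4b c0 ee a9
[1] 0x0f->0x19 len=3 : bc 0a c9
[2] 0x21->0x17 len=7 : 83 a0 36 7b 4b c0 ee
[3] 0x13->0x1a len=5 : 0e a7 a4 6d 83
[4] 0x01->0x08 len=6 : 7d 41 4f cd 7b 4b
[5] 0x11->0x03 len=3 : c9 af 0e
query mem[0x20]=0x03, mem[0x24]=0x7b, mem[0x0b]=0xcd, mem[0x1e]=0x83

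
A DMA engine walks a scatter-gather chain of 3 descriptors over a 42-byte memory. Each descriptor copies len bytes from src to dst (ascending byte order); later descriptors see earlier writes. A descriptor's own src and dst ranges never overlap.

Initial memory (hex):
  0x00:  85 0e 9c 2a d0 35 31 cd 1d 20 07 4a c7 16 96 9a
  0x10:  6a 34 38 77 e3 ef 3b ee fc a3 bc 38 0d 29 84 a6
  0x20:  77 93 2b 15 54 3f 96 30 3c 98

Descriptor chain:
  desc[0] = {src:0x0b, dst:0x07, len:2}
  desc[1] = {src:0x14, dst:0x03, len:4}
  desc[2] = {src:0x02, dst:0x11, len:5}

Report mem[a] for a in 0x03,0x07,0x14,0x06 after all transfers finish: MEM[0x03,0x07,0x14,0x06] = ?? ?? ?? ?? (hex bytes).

MEM[0x03,0x07,0x14,0x06] = e3 4a 3b ee

#0 dst[0x07+2] := {0x4a,0xc7}
#1 dst[0x03+4] := {0xe3,0xef,0x3b,0xee}
#2 dst[0x11+5] := {0x9c,0xe3,0xef,0x3b,0xee}
query mem[0x03]=0xe3, mem[0x07]=0x4a, mem[0x14]=0x3b, mem[0x06]=0xee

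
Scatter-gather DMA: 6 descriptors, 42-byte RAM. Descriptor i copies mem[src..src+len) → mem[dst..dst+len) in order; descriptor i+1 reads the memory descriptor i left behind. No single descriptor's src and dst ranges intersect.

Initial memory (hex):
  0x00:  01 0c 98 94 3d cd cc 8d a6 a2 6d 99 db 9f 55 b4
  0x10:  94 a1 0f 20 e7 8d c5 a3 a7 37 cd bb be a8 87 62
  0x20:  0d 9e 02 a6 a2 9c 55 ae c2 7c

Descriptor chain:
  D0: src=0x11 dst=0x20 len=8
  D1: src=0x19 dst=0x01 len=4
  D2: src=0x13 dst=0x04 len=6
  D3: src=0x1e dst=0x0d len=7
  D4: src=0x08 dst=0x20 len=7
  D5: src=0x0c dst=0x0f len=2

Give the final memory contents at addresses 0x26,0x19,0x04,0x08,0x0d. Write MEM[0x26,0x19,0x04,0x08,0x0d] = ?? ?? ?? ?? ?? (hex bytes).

MEM[0x26,0x19,0x04,0x08,0x0d] = 62 37 20 a3 87

D0: mem[0x20..0x27] <- [a1 0f 20 e7 8d c5 a3 a7]
D1: mem[0x01..0x04] <- [37 cd bb be]
D2: mem[0x04..0x09] <- [20 e7 8d c5 a3 a7]
D3: mem[0x0d..0x13] <- [87 62 a1 0f 20 e7 8d]
D4: mem[0x20..0x26] <- [a3 a7 6d 99 db 87 62]
D5: mem[0x0f..0x10] <- [db 87]
query mem[0x26]=0x62, mem[0x19]=0x37, mem[0x04]=0x20, mem[0x08]=0xa3, mem[0x0d]=0x87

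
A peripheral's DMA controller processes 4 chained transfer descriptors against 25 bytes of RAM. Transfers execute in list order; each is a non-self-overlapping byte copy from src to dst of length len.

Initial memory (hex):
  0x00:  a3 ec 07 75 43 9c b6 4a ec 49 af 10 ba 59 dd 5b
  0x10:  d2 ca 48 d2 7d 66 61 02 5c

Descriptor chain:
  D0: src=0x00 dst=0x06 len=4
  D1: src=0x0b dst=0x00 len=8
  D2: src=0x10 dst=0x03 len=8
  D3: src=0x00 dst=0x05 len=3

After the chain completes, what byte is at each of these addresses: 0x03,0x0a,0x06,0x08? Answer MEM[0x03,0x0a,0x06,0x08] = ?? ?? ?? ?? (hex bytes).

MEM[0x03,0x0a,0x06,0x08] = d2 02 ba 66

D0: mem[0x06..0x09] <- [a3 ec 07 75]
D1: mem[0x00..0x07] <- [10 ba 59 dd 5b d2 ca 48]
D2: mem[0x03..0x0a] <- [d2 ca 48 d2 7d 66 61 02]
D3: mem[0x05..0x07] <- [10 ba 59]
query mem[0x03]=0xd2, mem[0x0a]=0x02, mem[0x06]=0xba, mem[0x08]=0x66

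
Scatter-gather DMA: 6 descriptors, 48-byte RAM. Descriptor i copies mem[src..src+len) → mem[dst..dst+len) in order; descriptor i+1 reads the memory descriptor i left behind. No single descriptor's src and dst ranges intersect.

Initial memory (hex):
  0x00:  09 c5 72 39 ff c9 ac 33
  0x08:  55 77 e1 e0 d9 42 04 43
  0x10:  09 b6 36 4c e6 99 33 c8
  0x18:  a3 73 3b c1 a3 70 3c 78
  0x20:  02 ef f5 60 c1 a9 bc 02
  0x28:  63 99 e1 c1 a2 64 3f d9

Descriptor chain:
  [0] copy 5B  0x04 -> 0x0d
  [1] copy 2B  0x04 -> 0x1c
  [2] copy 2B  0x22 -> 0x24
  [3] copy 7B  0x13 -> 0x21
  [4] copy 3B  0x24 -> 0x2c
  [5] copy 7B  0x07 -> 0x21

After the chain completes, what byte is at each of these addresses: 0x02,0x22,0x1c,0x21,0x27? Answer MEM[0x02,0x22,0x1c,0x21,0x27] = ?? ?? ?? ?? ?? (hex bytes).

MEM[0x02,0x22,0x1c,0x21,0x27] = 72 55 ff 33 ff

[0] 0x04->0x0d len=5 : ff c9 ac 33 55
[1] 0x04->0x1c len=2 : ff c9
[2] 0x22->0x24 len=2 : f5 60
[3] 0x13->0x21 len=7 : 4c e6 99 33 c8 a3 73
[4] 0x24->0x2c len=3 : 33 c8 a3
[5] 0x07->0x21 len=7 : 33 55 77 e1 e0 d9 ff
query mem[0x02]=0x72, mem[0x22]=0x55, mem[0x1c]=0xff, mem[0x21]=0x33, mem[0x27]=0xff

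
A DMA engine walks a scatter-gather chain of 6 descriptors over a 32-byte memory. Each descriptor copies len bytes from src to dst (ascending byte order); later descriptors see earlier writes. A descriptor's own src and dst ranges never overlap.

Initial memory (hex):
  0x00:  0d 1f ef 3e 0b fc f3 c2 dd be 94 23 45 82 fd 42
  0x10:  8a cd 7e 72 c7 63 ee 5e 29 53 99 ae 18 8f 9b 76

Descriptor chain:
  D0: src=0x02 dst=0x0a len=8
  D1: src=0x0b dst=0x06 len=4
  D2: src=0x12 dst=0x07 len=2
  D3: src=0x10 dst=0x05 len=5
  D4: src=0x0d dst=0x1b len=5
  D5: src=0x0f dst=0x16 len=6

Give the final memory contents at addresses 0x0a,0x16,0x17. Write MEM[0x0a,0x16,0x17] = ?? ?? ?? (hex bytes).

MEM[0x0a,0x16,0x17] = ef c2 dd

#0 dst[0x0a+8] := {0xef,0x3e,0x0b,0xfc,0xf3,0xc2,0xdd,0xbe}
#1 dst[0x06+4] := {0x3e,0x0b,0xfc,0xf3}
#2 dst[0x07+2] := {0x7e,0x72}
#3 dst[0x05+5] := {0xdd,0xbe,0x7e,0x72,0xc7}
#4 dst[0x1b+5] := {0xfc,0xf3,0xc2,0xdd,0xbe}
#5 dst[0x16+6] := {0xc2,0xdd,0xbe,0x7e,0x72,0xc7}
query mem[0x0a]=0xef, mem[0x16]=0xc2, mem[0x17]=0xdd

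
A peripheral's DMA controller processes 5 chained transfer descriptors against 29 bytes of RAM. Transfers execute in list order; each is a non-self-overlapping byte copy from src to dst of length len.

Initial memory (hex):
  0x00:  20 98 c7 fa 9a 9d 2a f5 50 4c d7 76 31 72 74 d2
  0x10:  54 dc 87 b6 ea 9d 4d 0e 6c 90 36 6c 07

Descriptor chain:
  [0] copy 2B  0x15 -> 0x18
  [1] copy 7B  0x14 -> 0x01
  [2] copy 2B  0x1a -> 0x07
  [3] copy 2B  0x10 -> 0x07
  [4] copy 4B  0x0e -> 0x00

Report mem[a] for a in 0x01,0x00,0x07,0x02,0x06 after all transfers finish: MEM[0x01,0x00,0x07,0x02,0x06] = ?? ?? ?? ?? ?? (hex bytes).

MEM[0x01,0x00,0x07,0x02,0x06] = d2 74 54 54 4d

  after D0: wrote 2B at 0x18 = 9d4d
  after D1: wrote 7B at 0x01 = ea9d4d0e9d4d36
  after D2: wrote 2B at 0x07 = 366c
  after D3: wrote 2B at 0x07 = 54dc
  after D4: wrote 4B at 0x00 = 74d254dc
query mem[0x01]=0xd2, mem[0x00]=0x74, mem[0x07]=0x54, mem[0x02]=0x54, mem[0x06]=0x4d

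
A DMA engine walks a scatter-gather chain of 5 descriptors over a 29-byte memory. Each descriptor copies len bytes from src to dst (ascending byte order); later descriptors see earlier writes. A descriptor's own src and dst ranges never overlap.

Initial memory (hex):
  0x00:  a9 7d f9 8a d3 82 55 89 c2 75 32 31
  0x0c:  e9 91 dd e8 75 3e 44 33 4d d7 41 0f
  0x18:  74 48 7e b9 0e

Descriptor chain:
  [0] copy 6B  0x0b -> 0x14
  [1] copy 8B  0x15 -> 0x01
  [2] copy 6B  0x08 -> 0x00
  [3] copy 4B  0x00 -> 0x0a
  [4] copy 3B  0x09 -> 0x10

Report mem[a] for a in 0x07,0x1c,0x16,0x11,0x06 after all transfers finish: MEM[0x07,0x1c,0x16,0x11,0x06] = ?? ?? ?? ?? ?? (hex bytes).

#0 dst[0x14+6] := {0x31,0xe9,0x91,0xdd,0xe8,0x75}
#1 dst[0x01+8] := {0xe9,0x91,0xdd,0xe8,0x75,0x7e,0xb9,0x0e}
#2 dst[0x00+6] := {0x0e,0x75,0x32,0x31,0xe9,0x91}
#3 dst[0x0a+4] := {0x0e,0x75,0x32,0x31}
#4 dst[0x10+3] := {0x75,0x0e,0x75}
query mem[0x07]=0xb9, mem[0x1c]=0x0e, mem[0x16]=0x91, mem[0x11]=0x0e, mem[0x06]=0x7e

MEM[0x07,0x1c,0x16,0x11,0x06] = b9 0e 91 0e 7e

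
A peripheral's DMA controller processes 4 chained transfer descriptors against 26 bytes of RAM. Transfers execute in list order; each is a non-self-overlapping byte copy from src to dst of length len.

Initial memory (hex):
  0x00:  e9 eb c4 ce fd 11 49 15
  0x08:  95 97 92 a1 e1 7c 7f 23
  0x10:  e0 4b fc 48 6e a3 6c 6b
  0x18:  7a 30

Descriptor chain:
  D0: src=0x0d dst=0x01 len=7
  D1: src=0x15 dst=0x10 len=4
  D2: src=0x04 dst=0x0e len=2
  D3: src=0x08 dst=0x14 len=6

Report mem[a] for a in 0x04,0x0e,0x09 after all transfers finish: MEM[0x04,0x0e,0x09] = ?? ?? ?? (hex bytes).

MEM[0x04,0x0e,0x09] = e0 e0 97

D0: mem[0x01..0x07] <- [7c 7f 23 e0 4b fc 48]
D1: mem[0x10..0x13] <- [a3 6c 6b 7a]
D2: mem[0x0e..0x0f] <- [e0 4b]
D3: mem[0x14..0x19] <- [95 97 92 a1 e1 7c]
query mem[0x04]=0xe0, mem[0x0e]=0xe0, mem[0x09]=0x97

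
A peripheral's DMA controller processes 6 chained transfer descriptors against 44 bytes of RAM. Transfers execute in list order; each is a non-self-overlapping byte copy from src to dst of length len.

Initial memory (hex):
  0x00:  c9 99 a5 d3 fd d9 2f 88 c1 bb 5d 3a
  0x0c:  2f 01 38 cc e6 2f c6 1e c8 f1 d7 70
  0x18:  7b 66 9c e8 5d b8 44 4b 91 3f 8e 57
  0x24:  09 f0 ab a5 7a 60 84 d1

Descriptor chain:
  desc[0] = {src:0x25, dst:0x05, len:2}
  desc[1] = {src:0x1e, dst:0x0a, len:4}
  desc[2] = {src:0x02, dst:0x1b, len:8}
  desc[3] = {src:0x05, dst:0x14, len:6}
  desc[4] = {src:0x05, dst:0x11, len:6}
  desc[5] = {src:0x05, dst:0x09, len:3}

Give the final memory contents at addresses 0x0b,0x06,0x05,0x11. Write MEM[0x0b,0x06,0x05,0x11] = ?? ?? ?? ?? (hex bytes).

MEM[0x0b,0x06,0x05,0x11] = 88 ab f0 f0

#0 dst[0x05+2] := {0xf0,0xab}
#1 dst[0x0a+4] := {0x44,0x4b,0x91,0x3f}
#2 dst[0x1b+8] := {0xa5,0xd3,0xfd,0xf0,0xab,0x88,0xc1,0xbb}
#3 dst[0x14+6] := {0xf0,0xab,0x88,0xc1,0xbb,0x44}
#4 dst[0x11+6] := {0xf0,0xab,0x88,0xc1,0xbb,0x44}
#5 dst[0x09+3] := {0xf0,0xab,0x88}
query mem[0x0b]=0x88, mem[0x06]=0xab, mem[0x05]=0xf0, mem[0x11]=0xf0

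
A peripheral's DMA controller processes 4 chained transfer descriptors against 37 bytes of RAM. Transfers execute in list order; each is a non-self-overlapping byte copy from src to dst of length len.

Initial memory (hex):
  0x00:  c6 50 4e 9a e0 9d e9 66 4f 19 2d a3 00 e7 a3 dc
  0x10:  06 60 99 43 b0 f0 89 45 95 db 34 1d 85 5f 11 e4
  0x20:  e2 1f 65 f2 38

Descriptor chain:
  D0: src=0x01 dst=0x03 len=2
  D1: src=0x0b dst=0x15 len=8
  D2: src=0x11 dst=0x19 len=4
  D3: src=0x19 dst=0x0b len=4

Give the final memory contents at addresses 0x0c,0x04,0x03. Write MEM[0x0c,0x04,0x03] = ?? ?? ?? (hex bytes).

D0: mem[0x03..0x04] <- [50 4e]
D1: mem[0x15..0x1c] <- [a3 00 e7 a3 dc 06 60 99]
D2: mem[0x19..0x1c] <- [60 99 43 b0]
D3: mem[0x0b..0x0e] <- [60 99 43 b0]
query mem[0x0c]=0x99, mem[0x04]=0x4e, mem[0x03]=0x50

MEM[0x0c,0x04,0x03] = 99 4e 50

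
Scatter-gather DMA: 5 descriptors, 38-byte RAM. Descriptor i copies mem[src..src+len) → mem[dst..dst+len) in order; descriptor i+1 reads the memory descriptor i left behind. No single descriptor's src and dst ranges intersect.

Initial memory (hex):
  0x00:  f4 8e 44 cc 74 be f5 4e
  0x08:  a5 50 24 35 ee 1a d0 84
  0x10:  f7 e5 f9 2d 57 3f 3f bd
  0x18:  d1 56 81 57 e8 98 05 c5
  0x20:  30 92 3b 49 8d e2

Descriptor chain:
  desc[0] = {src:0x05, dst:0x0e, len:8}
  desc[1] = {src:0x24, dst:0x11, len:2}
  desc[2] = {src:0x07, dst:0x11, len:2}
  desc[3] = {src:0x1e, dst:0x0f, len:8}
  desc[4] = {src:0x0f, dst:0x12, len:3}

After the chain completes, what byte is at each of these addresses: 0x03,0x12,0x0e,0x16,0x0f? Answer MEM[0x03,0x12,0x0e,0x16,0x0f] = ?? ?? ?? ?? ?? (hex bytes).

[0] 0x05->0x0e len=8 : be f5 4e a5 50 24 35 ee
[1] 0x24->0x11 len=2 : 8d e2
[2] 0x07->0x11 len=2 : 4e a5
[3] 0x1e->0x0f len=8 : 05 c5 30 92 3b 49 8d e2
[4] 0x0f->0x12 len=3 : 05 c5 30
query mem[0x03]=0xcc, mem[0x12]=0x05, mem[0x0e]=0xbe, mem[0x16]=0xe2, mem[0x0f]=0x05

MEM[0x03,0x12,0x0e,0x16,0x0f] = cc 05 be e2 05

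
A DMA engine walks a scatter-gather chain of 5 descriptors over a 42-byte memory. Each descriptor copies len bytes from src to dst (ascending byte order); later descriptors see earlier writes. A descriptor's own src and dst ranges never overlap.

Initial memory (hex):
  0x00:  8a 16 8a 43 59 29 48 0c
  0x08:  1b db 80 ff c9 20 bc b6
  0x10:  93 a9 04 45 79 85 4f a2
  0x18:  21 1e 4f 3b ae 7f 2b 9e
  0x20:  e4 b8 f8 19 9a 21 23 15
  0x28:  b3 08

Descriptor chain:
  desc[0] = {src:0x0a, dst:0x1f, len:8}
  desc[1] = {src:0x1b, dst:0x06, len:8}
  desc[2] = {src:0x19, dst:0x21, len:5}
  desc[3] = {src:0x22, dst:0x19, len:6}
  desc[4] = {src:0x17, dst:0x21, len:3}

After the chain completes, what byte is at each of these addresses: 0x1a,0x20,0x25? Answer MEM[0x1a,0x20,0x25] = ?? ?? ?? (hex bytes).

#0 dst[0x1f+8] := {0x80,0xff,0xc9,0x20,0xbc,0xb6,0x93,0xa9}
#1 dst[0x06+8] := {0x3b,0xae,0x7f,0x2b,0x80,0xff,0xc9,0x20}
#2 dst[0x21+5] := {0x1e,0x4f,0x3b,0xae,0x7f}
#3 dst[0x19+6] := {0x4f,0x3b,0xae,0x7f,0xa9,0x15}
#4 dst[0x21+3] := {0xa2,0x21,0x4f}
query mem[0x1a]=0x3b, mem[0x20]=0xff, mem[0x25]=0x7f

MEM[0x1a,0x20,0x25] = 3b ff 7f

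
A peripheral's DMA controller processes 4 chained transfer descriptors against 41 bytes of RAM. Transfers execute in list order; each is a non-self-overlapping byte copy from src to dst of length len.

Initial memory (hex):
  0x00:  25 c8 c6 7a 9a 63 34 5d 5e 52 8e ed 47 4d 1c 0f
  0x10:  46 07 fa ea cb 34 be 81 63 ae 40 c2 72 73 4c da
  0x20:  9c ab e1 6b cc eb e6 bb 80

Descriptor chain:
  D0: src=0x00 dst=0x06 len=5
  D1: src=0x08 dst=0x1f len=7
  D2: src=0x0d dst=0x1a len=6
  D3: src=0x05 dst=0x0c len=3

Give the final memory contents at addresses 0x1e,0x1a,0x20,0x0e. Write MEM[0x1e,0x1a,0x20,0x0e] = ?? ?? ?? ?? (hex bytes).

D0: mem[0x06..0x0a] <- [25 c8 c6 7a 9a]
D1: mem[0x1f..0x25] <- [c6 7a 9a ed 47 4d 1c]
D2: mem[0x1a..0x1f] <- [4d 1c 0f 46 07 fa]
D3: mem[0x0c..0x0e] <- [63 25 c8]
query mem[0x1e]=0x07, mem[0x1a]=0x4d, mem[0x20]=0x7a, mem[0x0e]=0xc8

MEM[0x1e,0x1a,0x20,0x0e] = 07 4d 7a c8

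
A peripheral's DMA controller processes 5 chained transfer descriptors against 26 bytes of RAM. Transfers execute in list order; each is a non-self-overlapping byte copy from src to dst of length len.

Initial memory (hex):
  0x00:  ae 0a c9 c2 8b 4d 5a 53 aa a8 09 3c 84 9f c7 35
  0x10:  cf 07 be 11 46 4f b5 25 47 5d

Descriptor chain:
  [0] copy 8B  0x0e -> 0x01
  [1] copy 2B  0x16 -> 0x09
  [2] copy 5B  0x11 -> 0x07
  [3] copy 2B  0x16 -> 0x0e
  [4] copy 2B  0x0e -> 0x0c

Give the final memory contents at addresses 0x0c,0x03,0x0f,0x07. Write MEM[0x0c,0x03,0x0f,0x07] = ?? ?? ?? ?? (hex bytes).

D0: mem[0x01..0x08] <- [c7 35 cf 07 be 11 46 4f]
D1: mem[0x09..0x0a] <- [b5 25]
D2: mem[0x07..0x0b] <- [07 be 11 46 4f]
D3: mem[0x0e..0x0f] <- [b5 25]
D4: mem[0x0c..0x0d] <- [b5 25]
query mem[0x0c]=0xb5, mem[0x03]=0xcf, mem[0x0f]=0x25, mem[0x07]=0x07

MEM[0x0c,0x03,0x0f,0x07] = b5 cf 25 07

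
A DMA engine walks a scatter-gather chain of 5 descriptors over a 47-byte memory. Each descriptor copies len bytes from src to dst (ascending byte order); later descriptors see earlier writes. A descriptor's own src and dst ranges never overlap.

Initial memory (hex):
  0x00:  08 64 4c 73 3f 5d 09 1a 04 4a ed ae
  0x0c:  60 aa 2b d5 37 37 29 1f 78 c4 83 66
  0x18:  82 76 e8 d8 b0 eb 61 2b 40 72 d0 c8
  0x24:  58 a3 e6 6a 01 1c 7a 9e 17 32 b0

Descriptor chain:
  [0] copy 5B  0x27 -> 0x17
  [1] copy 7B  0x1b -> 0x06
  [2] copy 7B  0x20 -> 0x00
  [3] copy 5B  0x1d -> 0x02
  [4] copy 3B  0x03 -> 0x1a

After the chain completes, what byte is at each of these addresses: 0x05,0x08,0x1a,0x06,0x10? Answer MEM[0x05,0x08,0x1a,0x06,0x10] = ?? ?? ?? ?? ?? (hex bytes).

#0 dst[0x17+5] := {0x6a,0x01,0x1c,0x7a,0x9e}
#1 dst[0x06+7] := {0x9e,0xb0,0xeb,0x61,0x2b,0x40,0x72}
#2 dst[0x00+7] := {0x40,0x72,0xd0,0xc8,0x58,0xa3,0xe6}
#3 dst[0x02+5] := {0xeb,0x61,0x2b,0x40,0x72}
#4 dst[0x1a+3] := {0x61,0x2b,0x40}
query mem[0x05]=0x40, mem[0x08]=0xeb, mem[0x1a]=0x61, mem[0x06]=0x72, mem[0x10]=0x37

MEM[0x05,0x08,0x1a,0x06,0x10] = 40 eb 61 72 37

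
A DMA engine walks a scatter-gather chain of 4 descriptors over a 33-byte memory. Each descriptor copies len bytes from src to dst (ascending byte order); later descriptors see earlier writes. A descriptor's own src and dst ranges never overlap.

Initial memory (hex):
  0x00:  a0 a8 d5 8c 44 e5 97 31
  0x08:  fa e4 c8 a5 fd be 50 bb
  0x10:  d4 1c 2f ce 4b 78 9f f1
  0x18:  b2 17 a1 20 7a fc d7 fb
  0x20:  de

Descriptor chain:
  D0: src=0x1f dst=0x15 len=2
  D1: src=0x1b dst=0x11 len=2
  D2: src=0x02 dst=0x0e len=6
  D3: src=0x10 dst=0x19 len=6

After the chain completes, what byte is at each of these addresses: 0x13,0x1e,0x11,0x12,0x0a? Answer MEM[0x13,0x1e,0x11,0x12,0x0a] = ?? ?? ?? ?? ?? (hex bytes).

MEM[0x13,0x1e,0x11,0x12,0x0a] = 31 fb e5 97 c8

D0: mem[0x15..0x16] <- [fb de]
D1: mem[0x11..0x12] <- [20 7a]
D2: mem[0x0e..0x13] <- [d5 8c 44 e5 97 31]
D3: mem[0x19..0x1e] <- [44 e5 97 31 4b fb]
query mem[0x13]=0x31, mem[0x1e]=0xfb, mem[0x11]=0xe5, mem[0x12]=0x97, mem[0x0a]=0xc8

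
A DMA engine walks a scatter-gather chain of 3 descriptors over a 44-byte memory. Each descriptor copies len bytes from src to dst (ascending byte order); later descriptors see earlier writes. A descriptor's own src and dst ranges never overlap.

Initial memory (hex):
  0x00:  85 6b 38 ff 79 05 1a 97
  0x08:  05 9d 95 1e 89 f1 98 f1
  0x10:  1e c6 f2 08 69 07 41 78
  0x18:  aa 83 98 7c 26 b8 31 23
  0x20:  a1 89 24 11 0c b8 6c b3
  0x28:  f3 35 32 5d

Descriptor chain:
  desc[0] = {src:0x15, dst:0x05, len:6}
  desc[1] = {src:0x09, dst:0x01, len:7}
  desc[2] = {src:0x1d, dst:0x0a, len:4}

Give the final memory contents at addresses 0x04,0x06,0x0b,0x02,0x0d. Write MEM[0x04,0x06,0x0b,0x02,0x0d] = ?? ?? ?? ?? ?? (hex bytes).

[0] 0x15->0x05 len=6 : 07 41 78 aa 83 98
[1] 0x09->0x01 len=7 : 83 98 1e 89 f1 98 f1
[2] 0x1d->0x0a len=4 : b8 31 23 a1
query mem[0x04]=0x89, mem[0x06]=0x98, mem[0x0b]=0x31, mem[0x02]=0x98, mem[0x0d]=0xa1

MEM[0x04,0x06,0x0b,0x02,0x0d] = 89 98 31 98 a1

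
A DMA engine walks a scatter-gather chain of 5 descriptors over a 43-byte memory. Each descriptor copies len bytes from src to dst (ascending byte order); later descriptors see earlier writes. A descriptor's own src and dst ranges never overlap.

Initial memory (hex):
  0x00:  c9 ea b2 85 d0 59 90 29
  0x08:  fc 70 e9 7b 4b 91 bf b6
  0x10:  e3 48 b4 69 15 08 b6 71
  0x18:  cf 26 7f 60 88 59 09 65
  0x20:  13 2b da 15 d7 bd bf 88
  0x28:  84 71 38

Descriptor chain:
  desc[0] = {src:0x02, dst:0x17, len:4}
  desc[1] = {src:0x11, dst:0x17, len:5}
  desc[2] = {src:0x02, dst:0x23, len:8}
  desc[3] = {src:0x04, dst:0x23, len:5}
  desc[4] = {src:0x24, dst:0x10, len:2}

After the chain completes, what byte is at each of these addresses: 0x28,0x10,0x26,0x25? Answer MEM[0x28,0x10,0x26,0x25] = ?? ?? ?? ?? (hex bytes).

MEM[0x28,0x10,0x26,0x25] = 29 59 29 90

[0] 0x02->0x17 len=4 : b2 85 d0 59
[1] 0x11->0x17 len=5 : 48 b4 69 15 08
[2] 0x02->0x23 len=8 : b2 85 d0 59 90 29 fc 70
[3] 0x04->0x23 len=5 : d0 59 90 29 fc
[4] 0x24->0x10 len=2 : 59 90
query mem[0x28]=0x29, mem[0x10]=0x59, mem[0x26]=0x29, mem[0x25]=0x90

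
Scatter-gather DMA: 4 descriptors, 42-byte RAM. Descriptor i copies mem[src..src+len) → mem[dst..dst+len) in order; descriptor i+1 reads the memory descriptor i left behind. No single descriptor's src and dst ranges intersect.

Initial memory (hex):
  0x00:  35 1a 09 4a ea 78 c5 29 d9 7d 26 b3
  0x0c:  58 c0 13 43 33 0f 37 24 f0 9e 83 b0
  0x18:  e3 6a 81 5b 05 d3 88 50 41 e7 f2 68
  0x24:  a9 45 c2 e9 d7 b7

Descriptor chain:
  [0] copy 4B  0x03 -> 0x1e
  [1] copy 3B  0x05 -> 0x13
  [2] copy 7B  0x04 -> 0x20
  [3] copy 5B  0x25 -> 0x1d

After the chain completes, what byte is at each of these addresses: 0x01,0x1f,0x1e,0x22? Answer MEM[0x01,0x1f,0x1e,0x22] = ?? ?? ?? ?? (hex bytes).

D0: mem[0x1e..0x21] <- [4a ea 78 c5]
D1: mem[0x13..0x15] <- [78 c5 29]
D2: mem[0x20..0x26] <- [ea 78 c5 29 d9 7d 26]
D3: mem[0x1d..0x21] <- [7d 26 e9 d7 b7]
query mem[0x01]=0x1a, mem[0x1f]=0xe9, mem[0x1e]=0x26, mem[0x22]=0xc5

MEM[0x01,0x1f,0x1e,0x22] = 1a e9 26 c5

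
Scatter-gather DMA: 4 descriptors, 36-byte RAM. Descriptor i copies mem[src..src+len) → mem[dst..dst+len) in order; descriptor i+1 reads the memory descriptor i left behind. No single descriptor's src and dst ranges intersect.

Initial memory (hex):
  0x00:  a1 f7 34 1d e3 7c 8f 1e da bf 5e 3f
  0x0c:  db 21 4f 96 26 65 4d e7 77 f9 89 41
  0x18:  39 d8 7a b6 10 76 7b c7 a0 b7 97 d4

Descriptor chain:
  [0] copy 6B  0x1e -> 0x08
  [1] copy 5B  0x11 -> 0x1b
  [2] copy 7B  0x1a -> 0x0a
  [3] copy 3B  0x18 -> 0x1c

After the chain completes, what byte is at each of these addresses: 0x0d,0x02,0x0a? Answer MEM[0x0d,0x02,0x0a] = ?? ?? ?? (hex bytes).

  after D0: wrote 6B at 0x08 = 7bc7a0b797d4
  after D1: wrote 5B at 0x1b = 654de777f9
  after D2: wrote 7B at 0x0a = 7a654de777f9a0
  after D3: wrote 3B at 0x1c = 39d87a
query mem[0x0d]=0xe7, mem[0x02]=0x34, mem[0x0a]=0x7a

MEM[0x0d,0x02,0x0a] = e7 34 7a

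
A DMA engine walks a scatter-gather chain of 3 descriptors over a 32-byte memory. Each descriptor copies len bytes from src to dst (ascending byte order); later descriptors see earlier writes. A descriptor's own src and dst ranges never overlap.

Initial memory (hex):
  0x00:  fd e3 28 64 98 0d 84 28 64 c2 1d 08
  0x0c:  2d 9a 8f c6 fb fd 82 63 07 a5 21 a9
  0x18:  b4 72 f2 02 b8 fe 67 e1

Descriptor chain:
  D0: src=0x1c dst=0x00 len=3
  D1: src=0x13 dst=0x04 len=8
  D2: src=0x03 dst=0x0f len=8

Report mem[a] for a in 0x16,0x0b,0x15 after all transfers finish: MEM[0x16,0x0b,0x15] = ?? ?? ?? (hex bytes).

MEM[0x16,0x0b,0x15] = 72 f2 b4

  after D0: wrote 3B at 0x00 = b8fe67
  after D1: wrote 8B at 0x04 = 6307a521a9b472f2
  after D2: wrote 8B at 0x0f = 646307a521a9b472
query mem[0x16]=0x72, mem[0x0b]=0xf2, mem[0x15]=0xb4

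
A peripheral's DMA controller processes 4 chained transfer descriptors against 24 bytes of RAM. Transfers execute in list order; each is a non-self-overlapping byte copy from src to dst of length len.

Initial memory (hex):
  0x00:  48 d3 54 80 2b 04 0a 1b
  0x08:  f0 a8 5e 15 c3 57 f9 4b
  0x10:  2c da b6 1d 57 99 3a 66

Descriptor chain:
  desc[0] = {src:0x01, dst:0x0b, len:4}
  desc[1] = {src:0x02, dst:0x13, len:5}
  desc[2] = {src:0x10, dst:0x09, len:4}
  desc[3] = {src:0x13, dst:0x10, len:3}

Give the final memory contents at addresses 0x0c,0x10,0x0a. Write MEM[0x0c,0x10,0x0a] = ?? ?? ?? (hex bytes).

#0 dst[0x0b+4] := {0xd3,0x54,0x80,0x2b}
#1 dst[0x13+5] := {0x54,0x80,0x2b,0x04,0x0a}
#2 dst[0x09+4] := {0x2c,0xda,0xb6,0x54}
#3 dst[0x10+3] := {0x54,0x80,0x2b}
query mem[0x0c]=0x54, mem[0x10]=0x54, mem[0x0a]=0xda

MEM[0x0c,0x10,0x0a] = 54 54 da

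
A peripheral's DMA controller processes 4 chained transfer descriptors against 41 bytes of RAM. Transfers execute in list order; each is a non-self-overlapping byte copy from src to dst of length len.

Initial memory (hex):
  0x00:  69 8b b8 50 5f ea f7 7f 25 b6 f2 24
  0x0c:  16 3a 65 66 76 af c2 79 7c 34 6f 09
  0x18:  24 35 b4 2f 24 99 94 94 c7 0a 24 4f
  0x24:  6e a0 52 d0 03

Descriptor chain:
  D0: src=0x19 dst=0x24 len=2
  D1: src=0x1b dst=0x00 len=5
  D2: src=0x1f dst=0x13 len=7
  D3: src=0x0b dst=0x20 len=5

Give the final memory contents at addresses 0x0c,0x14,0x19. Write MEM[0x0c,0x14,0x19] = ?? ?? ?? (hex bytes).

MEM[0x0c,0x14,0x19] = 16 c7 b4

#0 dst[0x24+2] := {0x35,0xb4}
#1 dst[0x00+5] := {0x2f,0x24,0x99,0x94,0x94}
#2 dst[0x13+7] := {0x94,0xc7,0x0a,0x24,0x4f,0x35,0xb4}
#3 dst[0x20+5] := {0x24,0x16,0x3a,0x65,0x66}
query mem[0x0c]=0x16, mem[0x14]=0xc7, mem[0x19]=0xb4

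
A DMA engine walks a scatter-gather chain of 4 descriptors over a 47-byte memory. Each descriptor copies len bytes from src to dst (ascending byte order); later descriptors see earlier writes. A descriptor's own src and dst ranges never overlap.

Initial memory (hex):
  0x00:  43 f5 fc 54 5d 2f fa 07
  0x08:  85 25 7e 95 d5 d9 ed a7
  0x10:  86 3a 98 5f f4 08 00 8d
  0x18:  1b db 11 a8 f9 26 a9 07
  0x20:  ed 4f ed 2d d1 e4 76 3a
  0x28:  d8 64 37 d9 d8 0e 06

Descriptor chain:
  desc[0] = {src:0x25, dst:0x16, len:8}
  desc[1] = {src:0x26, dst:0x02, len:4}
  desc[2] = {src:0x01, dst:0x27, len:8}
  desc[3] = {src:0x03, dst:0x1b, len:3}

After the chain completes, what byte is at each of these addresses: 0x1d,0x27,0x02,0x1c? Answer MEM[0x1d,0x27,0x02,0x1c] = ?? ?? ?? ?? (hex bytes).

D0: mem[0x16..0x1d] <- [e4 76 3a d8 64 37 d9 d8]
D1: mem[0x02..0x05] <- [76 3a d8 64]
D2: mem[0x27..0x2e] <- [f5 76 3a d8 64 fa 07 85]
D3: mem[0x1b..0x1d] <- [3a d8 64]
query mem[0x1d]=0x64, mem[0x27]=0xf5, mem[0x02]=0x76, mem[0x1c]=0xd8

MEM[0x1d,0x27,0x02,0x1c] = 64 f5 76 d8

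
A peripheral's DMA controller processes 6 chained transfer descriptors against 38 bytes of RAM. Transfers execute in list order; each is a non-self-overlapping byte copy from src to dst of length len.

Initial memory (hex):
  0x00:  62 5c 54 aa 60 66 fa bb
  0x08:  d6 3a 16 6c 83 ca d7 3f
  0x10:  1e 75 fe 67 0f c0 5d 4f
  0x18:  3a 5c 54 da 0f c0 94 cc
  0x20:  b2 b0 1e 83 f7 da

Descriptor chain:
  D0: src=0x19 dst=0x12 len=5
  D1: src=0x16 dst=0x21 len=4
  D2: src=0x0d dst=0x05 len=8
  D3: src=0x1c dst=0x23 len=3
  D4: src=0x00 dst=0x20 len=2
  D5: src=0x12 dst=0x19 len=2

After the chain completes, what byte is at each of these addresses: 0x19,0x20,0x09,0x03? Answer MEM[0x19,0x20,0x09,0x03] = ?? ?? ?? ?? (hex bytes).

MEM[0x19,0x20,0x09,0x03] = 5c 62 75 aa

#0 dst[0x12+5] := {0x5c,0x54,0xda,0x0f,0xc0}
#1 dst[0x21+4] := {0xc0,0x4f,0x3a,0x5c}
#2 dst[0x05+8] := {0xca,0xd7,0x3f,0x1e,0x75,0x5c,0x54,0xda}
#3 dst[0x23+3] := {0x0f,0xc0,0x94}
#4 dst[0x20+2] := {0x62,0x5c}
#5 dst[0x19+2] := {0x5c,0x54}
query mem[0x19]=0x5c, mem[0x20]=0x62, mem[0x09]=0x75, mem[0x03]=0xaa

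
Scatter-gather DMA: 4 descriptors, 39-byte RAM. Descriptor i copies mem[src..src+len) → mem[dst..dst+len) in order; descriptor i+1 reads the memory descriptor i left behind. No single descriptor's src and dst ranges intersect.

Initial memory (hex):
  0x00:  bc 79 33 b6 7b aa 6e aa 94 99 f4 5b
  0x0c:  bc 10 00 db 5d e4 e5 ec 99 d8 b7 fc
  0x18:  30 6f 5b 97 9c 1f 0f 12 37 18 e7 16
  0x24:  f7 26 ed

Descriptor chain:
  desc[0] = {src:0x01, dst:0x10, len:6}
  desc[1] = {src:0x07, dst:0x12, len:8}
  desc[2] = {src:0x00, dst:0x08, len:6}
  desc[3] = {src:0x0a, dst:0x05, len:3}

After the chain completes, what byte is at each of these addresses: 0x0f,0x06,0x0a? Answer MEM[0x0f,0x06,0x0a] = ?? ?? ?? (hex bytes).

MEM[0x0f,0x06,0x0a] = db b6 33

[0] 0x01->0x10 len=6 : 79 33 b6 7b aa 6e
[1] 0x07->0x12 len=8 : aa 94 99 f4 5b bc 10 00
[2] 0x00->0x08 len=6 : bc 79 33 b6 7b aa
[3] 0x0a->0x05 len=3 : 33 b6 7b
query mem[0x0f]=0xdb, mem[0x06]=0xb6, mem[0x0a]=0x33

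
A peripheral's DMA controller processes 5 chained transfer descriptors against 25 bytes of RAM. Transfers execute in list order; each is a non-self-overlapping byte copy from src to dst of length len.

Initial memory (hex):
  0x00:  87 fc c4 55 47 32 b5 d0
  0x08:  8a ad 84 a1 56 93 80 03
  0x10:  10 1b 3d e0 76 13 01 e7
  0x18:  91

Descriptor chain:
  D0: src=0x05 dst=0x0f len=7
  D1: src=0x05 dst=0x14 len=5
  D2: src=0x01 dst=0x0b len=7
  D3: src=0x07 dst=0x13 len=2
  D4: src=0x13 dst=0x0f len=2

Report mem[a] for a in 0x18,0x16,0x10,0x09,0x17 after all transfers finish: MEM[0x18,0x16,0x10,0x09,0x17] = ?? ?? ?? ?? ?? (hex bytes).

MEM[0x18,0x16,0x10,0x09,0x17] = ad d0 8a ad 8a

D0: mem[0x0f..0x15] <- [32 b5 d0 8a ad 84 a1]
D1: mem[0x14..0x18] <- [32 b5 d0 8a ad]
D2: mem[0x0b..0x11] <- [fc c4 55 47 32 b5 d0]
D3: mem[0x13..0x14] <- [d0 8a]
D4: mem[0x0f..0x10] <- [d0 8a]
query mem[0x18]=0xad, mem[0x16]=0xd0, mem[0x10]=0x8a, mem[0x09]=0xad, mem[0x17]=0x8a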